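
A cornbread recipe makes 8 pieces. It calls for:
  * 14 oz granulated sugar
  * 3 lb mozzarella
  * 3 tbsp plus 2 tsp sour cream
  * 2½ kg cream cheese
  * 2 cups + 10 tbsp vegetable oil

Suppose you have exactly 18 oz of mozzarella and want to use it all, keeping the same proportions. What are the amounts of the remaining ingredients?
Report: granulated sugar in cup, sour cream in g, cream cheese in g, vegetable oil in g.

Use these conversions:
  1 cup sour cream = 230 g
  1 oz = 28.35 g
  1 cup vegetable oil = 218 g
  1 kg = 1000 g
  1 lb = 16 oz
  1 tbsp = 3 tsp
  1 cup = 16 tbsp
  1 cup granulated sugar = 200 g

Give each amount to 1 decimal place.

granulated sugar: 0.7 cup; sour cream: 19.8 g; cream cheese: 937.5 g; vegetable oil: 214.6 g

The original recipe has 48 oz of mozzarella, so the scaling factor is 18 ÷ 48 = 3/8 = 0.375.
granulated sugar: 14 oz × 3/8 × 28.35 g/oz ÷ 200 g/cup ≈ 0.7 cup
sour cream: (3 tbsp + 2 tsp = 11/3 tbsp) × 3/8 ÷ 16 tbsp/cup × 230 g/cup ≈ 19.8 g
cream cheese: 2.5 kg × 3/8 × 1000 g/kg = 937.5 g
vegetable oil: (2 cup + 10 tbsp = 2.625 cup) × 3/8 × 218 g/cup ≈ 214.6 g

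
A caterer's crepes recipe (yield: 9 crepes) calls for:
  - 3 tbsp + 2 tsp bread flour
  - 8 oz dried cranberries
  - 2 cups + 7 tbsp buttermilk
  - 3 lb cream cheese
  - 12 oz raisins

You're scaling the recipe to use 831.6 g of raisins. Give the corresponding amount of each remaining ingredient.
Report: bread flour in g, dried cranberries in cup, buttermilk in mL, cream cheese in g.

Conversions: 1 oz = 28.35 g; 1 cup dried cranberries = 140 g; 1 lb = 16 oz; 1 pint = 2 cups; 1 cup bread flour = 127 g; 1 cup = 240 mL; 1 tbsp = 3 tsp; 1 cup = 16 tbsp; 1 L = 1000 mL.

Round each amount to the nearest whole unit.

The original recipe has 340.2 g of raisins, so the scaling factor is 831.6 ÷ 340.2 = 22/9.
bread flour: (3 tbsp + 2 tsp = 11/3 tbsp) × 22/9 ÷ 16 tbsp/cup × 127 g/cup ≈ 71 g
dried cranberries: 8 oz × 22/9 × 28.35 g/oz ÷ 140 g/cup ≈ 4 cup
buttermilk: (2 cup + 7 tbsp = 2.4375 cup) × 22/9 × 240 mL/cup = 1430 mL
cream cheese: 3 lb × 22/9 × 16 oz/lb × 28.35 g/oz ≈ 3326 g

bread flour: 71 g; dried cranberries: 4 cup; buttermilk: 1430 mL; cream cheese: 3326 g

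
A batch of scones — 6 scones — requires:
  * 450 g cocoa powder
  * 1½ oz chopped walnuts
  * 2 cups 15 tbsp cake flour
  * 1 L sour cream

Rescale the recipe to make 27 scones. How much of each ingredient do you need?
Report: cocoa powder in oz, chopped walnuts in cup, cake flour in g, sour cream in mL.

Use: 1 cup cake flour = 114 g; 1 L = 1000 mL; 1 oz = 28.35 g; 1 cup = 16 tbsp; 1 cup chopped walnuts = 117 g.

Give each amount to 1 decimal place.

cocoa powder: 71.4 oz; chopped walnuts: 1.6 cup; cake flour: 1506.9 g; sour cream: 4500.0 mL

Scaling factor: 27/6 = 9/2 = 4.5.
cocoa powder: 450 g × 9/2 ÷ 28.35 g/oz ≈ 71.4 oz
chopped walnuts: 1.5 oz × 9/2 × 28.35 g/oz ÷ 117 g/cup ≈ 1.6 cup
cake flour: (2 cup + 15 tbsp = 2.9375 cup) × 9/2 × 114 g/cup ≈ 1506.9 g
sour cream: 1 L × 9/2 × 1000 mL/L = 4500.0 mL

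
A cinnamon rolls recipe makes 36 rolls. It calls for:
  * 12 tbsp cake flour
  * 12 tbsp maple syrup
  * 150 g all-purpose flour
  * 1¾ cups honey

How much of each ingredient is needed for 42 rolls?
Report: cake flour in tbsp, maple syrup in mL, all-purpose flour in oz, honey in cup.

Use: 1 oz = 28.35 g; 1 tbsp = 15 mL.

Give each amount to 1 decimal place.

Scaling factor: 42/36 = 7/6.
cake flour: 12 tbsp × 7/6 = 14.0 tbsp
maple syrup: 12 tbsp × 7/6 × 15 mL/tbsp = 210.0 mL
all-purpose flour: 150 g × 7/6 ÷ 28.35 g/oz ≈ 6.2 oz
honey: 1.75 cup × 7/6 ≈ 2.0 cup

cake flour: 14.0 tbsp; maple syrup: 210.0 mL; all-purpose flour: 6.2 oz; honey: 2.0 cup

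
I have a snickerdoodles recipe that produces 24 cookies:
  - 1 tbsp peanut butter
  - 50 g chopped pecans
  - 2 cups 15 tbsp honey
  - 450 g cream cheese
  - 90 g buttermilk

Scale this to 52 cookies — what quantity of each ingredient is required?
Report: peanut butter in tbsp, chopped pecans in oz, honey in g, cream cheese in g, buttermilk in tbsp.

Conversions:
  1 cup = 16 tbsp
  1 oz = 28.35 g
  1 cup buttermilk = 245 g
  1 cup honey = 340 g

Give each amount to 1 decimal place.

peanut butter: 2.2 tbsp; chopped pecans: 3.8 oz; honey: 2164.0 g; cream cheese: 975.0 g; buttermilk: 12.7 tbsp

Scaling factor: 52/24 = 13/6.
peanut butter: 1 tbsp × 13/6 ≈ 2.2 tbsp
chopped pecans: 50 g × 13/6 ÷ 28.35 g/oz ≈ 3.8 oz
honey: (2 cup + 15 tbsp = 2.9375 cup) × 13/6 × 340 g/cup ≈ 2164.0 g
cream cheese: 450 g × 13/6 = 975.0 g
buttermilk: 90 g × 13/6 ÷ 245 g/cup × 16 tbsp/cup ≈ 12.7 tbsp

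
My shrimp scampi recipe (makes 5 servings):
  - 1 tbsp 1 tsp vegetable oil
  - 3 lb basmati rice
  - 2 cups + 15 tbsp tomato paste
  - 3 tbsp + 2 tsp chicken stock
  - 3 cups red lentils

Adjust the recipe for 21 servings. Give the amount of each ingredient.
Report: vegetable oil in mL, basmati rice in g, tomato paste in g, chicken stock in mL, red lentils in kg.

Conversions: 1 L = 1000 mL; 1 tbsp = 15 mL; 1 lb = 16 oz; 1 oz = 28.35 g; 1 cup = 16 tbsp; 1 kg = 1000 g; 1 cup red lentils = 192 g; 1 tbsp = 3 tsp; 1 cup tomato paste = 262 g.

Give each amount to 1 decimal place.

vegetable oil: 84.0 mL; basmati rice: 5715.4 g; tomato paste: 3232.4 g; chicken stock: 231.0 mL; red lentils: 2.4 kg

Scaling factor: 21/5 = 4.2.
vegetable oil: (1 tbsp + 1 tsp = 4/3 tbsp) × 21/5 × 15 mL/tbsp = 84.0 mL
basmati rice: 3 lb × 21/5 × 16 oz/lb × 28.35 g/oz ≈ 5715.4 g
tomato paste: (2 cup + 15 tbsp = 2.9375 cup) × 21/5 × 262 g/cup ≈ 3232.4 g
chicken stock: (3 tbsp + 2 tsp = 11/3 tbsp) × 21/5 × 15 mL/tbsp = 231.0 mL
red lentils: 3 cup × 21/5 × 192 g/cup ÷ 1000 g/kg ≈ 2.4 kg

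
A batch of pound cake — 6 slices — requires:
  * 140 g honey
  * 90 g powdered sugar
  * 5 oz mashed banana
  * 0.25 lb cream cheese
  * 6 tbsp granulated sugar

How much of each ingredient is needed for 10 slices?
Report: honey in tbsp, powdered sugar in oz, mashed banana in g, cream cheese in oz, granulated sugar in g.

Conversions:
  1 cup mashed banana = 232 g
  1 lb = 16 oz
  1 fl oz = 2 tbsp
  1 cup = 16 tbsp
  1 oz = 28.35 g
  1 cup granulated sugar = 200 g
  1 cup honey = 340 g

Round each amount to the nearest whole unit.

Scaling factor: 10/6 = 5/3.
honey: 140 g × 5/3 ÷ 340 g/cup × 16 tbsp/cup ≈ 11 tbsp
powdered sugar: 90 g × 5/3 ÷ 28.35 g/oz ≈ 5 oz
mashed banana: 5 oz × 5/3 × 28.35 g/oz ≈ 236 g
cream cheese: 0.25 lb × 5/3 × 16 oz/lb ≈ 7 oz
granulated sugar: 6 tbsp × 5/3 ÷ 16 tbsp/cup × 200 g/cup = 125 g

honey: 11 tbsp; powdered sugar: 5 oz; mashed banana: 236 g; cream cheese: 7 oz; granulated sugar: 125 g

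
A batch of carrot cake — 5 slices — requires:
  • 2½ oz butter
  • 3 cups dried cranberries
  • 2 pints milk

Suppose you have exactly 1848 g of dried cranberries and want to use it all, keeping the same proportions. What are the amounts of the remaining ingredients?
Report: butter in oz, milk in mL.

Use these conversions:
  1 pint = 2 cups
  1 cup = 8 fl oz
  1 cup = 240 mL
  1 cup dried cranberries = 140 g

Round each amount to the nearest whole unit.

The original recipe has 420 g of dried cranberries, so the scaling factor is 1848 ÷ 420 = 22/5 = 4.4.
butter: 2.5 oz × 22/5 = 11 oz
milk: 2 pint × 22/5 × 2 cup/pint × 240 mL/cup = 4224 mL

butter: 11 oz; milk: 4224 mL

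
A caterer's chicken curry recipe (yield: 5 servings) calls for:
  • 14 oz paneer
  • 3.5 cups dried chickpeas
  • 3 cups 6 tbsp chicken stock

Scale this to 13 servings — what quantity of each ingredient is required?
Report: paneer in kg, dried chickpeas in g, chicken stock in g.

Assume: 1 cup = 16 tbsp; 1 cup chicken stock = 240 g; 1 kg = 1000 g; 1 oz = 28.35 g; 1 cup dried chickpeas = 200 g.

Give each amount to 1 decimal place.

paneer: 1.0 kg; dried chickpeas: 1820.0 g; chicken stock: 2106.0 g

Scaling factor: 13/5 = 2.6.
paneer: 14 oz × 13/5 × 28.35 g/oz ÷ 1000 g/kg ≈ 1.0 kg
dried chickpeas: 3.5 cup × 13/5 × 200 g/cup = 1820.0 g
chicken stock: (3 cup + 6 tbsp = 3.375 cup) × 13/5 × 240 g/cup = 2106.0 g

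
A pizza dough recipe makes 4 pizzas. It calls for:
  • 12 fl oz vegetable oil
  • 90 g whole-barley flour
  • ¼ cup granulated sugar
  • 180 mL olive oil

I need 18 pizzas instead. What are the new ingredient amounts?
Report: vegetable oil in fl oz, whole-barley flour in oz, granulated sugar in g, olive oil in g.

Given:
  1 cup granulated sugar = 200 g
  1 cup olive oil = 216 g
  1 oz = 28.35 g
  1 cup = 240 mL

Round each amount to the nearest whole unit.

vegetable oil: 54 fl oz; whole-barley flour: 14 oz; granulated sugar: 225 g; olive oil: 729 g

Scaling factor: 18/4 = 9/2 = 4.5.
vegetable oil: 12 fl oz × 9/2 = 54 fl oz
whole-barley flour: 90 g × 9/2 ÷ 28.35 g/oz ≈ 14 oz
granulated sugar: 0.25 cup × 9/2 × 200 g/cup = 225 g
olive oil: 180 mL × 9/2 ÷ 240 mL/cup × 216 g/cup = 729 g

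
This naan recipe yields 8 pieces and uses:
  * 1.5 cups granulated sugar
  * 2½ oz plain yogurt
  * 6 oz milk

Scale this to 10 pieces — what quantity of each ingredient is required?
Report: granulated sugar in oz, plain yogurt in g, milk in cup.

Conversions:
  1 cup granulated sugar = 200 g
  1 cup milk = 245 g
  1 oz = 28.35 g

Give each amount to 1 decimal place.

Scaling factor: 10/8 = 5/4 = 1.25.
granulated sugar: 1.5 cup × 5/4 × 200 g/cup ÷ 28.35 g/oz ≈ 13.2 oz
plain yogurt: 2.5 oz × 5/4 × 28.35 g/oz ≈ 88.6 g
milk: 6 oz × 5/4 × 28.35 g/oz ÷ 245 g/cup ≈ 0.9 cup

granulated sugar: 13.2 oz; plain yogurt: 88.6 g; milk: 0.9 cup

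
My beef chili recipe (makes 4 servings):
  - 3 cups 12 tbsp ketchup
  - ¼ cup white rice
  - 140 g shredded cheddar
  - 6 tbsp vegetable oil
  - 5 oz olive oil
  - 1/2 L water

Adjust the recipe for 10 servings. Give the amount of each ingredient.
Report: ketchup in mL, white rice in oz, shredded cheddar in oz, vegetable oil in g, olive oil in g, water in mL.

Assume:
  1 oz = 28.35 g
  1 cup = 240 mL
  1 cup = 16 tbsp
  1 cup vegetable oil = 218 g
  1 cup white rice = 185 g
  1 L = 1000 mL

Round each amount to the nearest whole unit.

Scaling factor: 10/4 = 5/2 = 2.5.
ketchup: (3 cup + 12 tbsp = 3.75 cup) × 5/2 × 240 mL/cup = 2250 mL
white rice: 0.25 cup × 5/2 × 185 g/cup ÷ 28.35 g/oz ≈ 4 oz
shredded cheddar: 140 g × 5/2 ÷ 28.35 g/oz ≈ 12 oz
vegetable oil: 6 tbsp × 5/2 ÷ 16 tbsp/cup × 218 g/cup ≈ 204 g
olive oil: 5 oz × 5/2 × 28.35 g/oz ≈ 354 g
water: 0.5 L × 5/2 × 1000 mL/L = 1250 mL

ketchup: 2250 mL; white rice: 4 oz; shredded cheddar: 12 oz; vegetable oil: 204 g; olive oil: 354 g; water: 1250 mL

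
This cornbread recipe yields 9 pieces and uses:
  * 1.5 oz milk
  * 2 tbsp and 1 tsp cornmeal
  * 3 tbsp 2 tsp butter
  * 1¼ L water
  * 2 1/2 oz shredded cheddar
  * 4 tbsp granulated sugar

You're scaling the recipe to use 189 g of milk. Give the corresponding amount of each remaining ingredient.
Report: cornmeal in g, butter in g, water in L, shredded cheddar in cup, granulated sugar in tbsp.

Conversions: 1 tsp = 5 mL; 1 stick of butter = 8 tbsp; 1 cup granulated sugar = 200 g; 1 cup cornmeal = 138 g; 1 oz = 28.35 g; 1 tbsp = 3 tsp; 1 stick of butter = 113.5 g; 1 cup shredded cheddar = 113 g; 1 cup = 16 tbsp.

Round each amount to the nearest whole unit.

The original recipe has 42.525 g of milk, so the scaling factor is 189 ÷ 42.525 = 40/9.
cornmeal: (2 tbsp + 1 tsp = 7/3 tbsp) × 40/9 ÷ 16 tbsp/cup × 138 g/cup ≈ 89 g
butter: (3 tbsp + 2 tsp = 11/3 tbsp) × 40/9 ÷ 8 tbsp/stick × 113.5 g/stick ≈ 231 g
water: 1.25 L × 40/9 ≈ 6 L
shredded cheddar: 2.5 oz × 40/9 × 28.35 g/oz ÷ 113 g/cup ≈ 3 cup
granulated sugar: 4 tbsp × 40/9 ≈ 18 tbsp

cornmeal: 89 g; butter: 231 g; water: 6 L; shredded cheddar: 3 cup; granulated sugar: 18 tbsp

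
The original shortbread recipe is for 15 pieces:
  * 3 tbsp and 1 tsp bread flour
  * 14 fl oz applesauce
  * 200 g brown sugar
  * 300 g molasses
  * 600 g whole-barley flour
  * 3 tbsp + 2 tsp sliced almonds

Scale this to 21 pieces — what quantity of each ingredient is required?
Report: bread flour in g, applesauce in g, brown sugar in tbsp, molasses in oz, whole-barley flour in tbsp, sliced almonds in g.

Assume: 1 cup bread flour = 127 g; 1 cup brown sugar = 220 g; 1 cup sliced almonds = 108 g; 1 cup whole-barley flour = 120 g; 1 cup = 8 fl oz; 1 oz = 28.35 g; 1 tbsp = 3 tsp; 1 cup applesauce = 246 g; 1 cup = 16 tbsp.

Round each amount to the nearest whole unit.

Scaling factor: 21/15 = 7/5 = 1.4.
bread flour: (3 tbsp + 1 tsp = 10/3 tbsp) × 7/5 ÷ 16 tbsp/cup × 127 g/cup ≈ 37 g
applesauce: 14 fl oz × 7/5 ÷ 8 fl oz/cup × 246 g/cup ≈ 603 g
brown sugar: 200 g × 7/5 ÷ 220 g/cup × 16 tbsp/cup ≈ 20 tbsp
molasses: 300 g × 7/5 ÷ 28.35 g/oz ≈ 15 oz
whole-barley flour: 600 g × 7/5 ÷ 120 g/cup × 16 tbsp/cup = 112 tbsp
sliced almonds: (3 tbsp + 2 tsp = 11/3 tbsp) × 7/5 ÷ 16 tbsp/cup × 108 g/cup ≈ 35 g

bread flour: 37 g; applesauce: 603 g; brown sugar: 20 tbsp; molasses: 15 oz; whole-barley flour: 112 tbsp; sliced almonds: 35 g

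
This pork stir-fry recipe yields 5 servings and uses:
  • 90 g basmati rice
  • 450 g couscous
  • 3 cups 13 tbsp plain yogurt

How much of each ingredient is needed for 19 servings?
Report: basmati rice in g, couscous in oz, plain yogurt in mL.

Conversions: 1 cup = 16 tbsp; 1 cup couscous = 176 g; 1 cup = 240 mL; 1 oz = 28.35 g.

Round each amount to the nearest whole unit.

Scaling factor: 19/5 = 3.8.
basmati rice: 90 g × 19/5 = 342 g
couscous: 450 g × 19/5 ÷ 28.35 g/oz ≈ 60 oz
plain yogurt: (3 cup + 13 tbsp = 3.8125 cup) × 19/5 × 240 mL/cup = 3477 mL

basmati rice: 342 g; couscous: 60 oz; plain yogurt: 3477 mL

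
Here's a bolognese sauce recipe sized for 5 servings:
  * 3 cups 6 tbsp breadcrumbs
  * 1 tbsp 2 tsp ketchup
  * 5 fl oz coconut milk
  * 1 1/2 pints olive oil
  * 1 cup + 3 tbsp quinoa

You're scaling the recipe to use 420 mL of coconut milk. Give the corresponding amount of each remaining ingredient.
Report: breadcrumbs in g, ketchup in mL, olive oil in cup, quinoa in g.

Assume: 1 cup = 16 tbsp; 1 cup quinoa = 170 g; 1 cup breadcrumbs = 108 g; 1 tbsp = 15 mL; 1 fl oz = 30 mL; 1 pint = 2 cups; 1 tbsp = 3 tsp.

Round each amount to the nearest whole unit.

The original recipe has 150 mL of coconut milk, so the scaling factor is 420 ÷ 150 = 14/5 = 2.8.
breadcrumbs: (3 cup + 6 tbsp = 3.375 cup) × 14/5 × 108 g/cup ≈ 1021 g
ketchup: (1 tbsp + 2 tsp = 5/3 tbsp) × 14/5 × 15 mL/tbsp = 70 mL
olive oil: 1.5 pint × 14/5 × 2 cup/pint ≈ 8 cup
quinoa: (1 cup + 3 tbsp = 1.1875 cup) × 14/5 × 170 g/cup ≈ 565 g

breadcrumbs: 1021 g; ketchup: 70 mL; olive oil: 8 cup; quinoa: 565 g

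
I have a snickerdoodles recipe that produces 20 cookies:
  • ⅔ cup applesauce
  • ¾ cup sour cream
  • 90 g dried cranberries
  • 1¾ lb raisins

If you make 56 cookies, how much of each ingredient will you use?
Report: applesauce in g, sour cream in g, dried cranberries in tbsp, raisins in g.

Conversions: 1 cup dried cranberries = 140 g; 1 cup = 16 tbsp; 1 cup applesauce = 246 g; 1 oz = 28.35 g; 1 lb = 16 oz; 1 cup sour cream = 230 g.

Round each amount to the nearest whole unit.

Scaling factor: 56/20 = 14/5 = 2.8.
applesauce: 2/3 cup × 14/5 × 246 g/cup ≈ 459 g
sour cream: 0.75 cup × 14/5 × 230 g/cup = 483 g
dried cranberries: 90 g × 14/5 ÷ 140 g/cup × 16 tbsp/cup ≈ 29 tbsp
raisins: 1.75 lb × 14/5 × 16 oz/lb × 28.35 g/oz ≈ 2223 g

applesauce: 459 g; sour cream: 483 g; dried cranberries: 29 tbsp; raisins: 2223 g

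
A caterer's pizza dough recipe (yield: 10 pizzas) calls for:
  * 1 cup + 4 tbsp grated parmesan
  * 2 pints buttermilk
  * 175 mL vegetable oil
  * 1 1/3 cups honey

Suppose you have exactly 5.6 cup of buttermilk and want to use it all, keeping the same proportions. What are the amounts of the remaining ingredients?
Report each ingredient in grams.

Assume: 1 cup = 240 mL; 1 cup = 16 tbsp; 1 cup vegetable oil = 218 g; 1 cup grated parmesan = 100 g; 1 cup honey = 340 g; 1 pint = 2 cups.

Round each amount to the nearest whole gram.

The original recipe has 4 cup of buttermilk, so the scaling factor is 5.6 ÷ 4 = 7/5 = 1.4.
grated parmesan: (1 cup + 4 tbsp = 1.25 cup) × 7/5 × 100 g/cup = 175 g
vegetable oil: 175 mL × 7/5 ÷ 240 mL/cup × 218 g/cup ≈ 223 g
honey: 4/3 cup × 7/5 × 340 g/cup ≈ 635 g

grated parmesan: 175 g; vegetable oil: 223 g; honey: 635 g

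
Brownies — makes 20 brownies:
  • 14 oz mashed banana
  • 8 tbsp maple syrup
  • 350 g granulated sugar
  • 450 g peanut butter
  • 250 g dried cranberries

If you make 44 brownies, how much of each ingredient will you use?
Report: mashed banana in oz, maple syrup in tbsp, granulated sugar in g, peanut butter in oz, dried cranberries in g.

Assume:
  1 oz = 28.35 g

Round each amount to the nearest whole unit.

Scaling factor: 44/20 = 11/5 = 2.2.
mashed banana: 14 oz × 11/5 ≈ 31 oz
maple syrup: 8 tbsp × 11/5 ≈ 18 tbsp
granulated sugar: 350 g × 11/5 = 770 g
peanut butter: 450 g × 11/5 ÷ 28.35 g/oz ≈ 35 oz
dried cranberries: 250 g × 11/5 = 550 g

mashed banana: 31 oz; maple syrup: 18 tbsp; granulated sugar: 770 g; peanut butter: 35 oz; dried cranberries: 550 g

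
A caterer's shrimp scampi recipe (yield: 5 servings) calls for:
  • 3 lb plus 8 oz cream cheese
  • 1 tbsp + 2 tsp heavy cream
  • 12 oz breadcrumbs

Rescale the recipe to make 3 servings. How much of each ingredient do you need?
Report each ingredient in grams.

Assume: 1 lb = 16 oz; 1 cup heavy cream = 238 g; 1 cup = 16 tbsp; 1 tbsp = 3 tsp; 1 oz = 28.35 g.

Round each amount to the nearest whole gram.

Scaling factor: 3/5 = 0.6.
cream cheese: (3 lb + 8 oz = 3.5 lb) × 3/5 × 16 oz/lb × 28.35 g/oz ≈ 953 g
heavy cream: (1 tbsp + 2 tsp = 5/3 tbsp) × 3/5 ÷ 16 tbsp/cup × 238 g/cup ≈ 15 g
breadcrumbs: 12 oz × 3/5 × 28.35 g/oz ≈ 204 g

cream cheese: 953 g; heavy cream: 15 g; breadcrumbs: 204 g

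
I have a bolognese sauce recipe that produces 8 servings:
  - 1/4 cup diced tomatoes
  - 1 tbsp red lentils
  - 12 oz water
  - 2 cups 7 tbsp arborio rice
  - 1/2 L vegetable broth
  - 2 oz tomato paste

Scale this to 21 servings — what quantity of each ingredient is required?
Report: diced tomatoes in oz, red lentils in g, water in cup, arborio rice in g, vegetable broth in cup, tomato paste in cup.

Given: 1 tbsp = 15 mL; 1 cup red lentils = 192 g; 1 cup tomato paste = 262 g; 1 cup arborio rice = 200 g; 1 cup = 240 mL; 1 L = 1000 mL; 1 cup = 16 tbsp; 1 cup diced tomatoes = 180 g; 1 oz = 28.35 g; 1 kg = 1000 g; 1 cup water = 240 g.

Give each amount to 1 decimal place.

diced tomatoes: 4.2 oz; red lentils: 31.5 g; water: 3.7 cup; arborio rice: 1279.7 g; vegetable broth: 5.5 cup; tomato paste: 0.6 cup

Scaling factor: 21/8 = 2.625.
diced tomatoes: 0.25 cup × 21/8 × 180 g/cup ÷ 28.35 g/oz ≈ 4.2 oz
red lentils: 1 tbsp × 21/8 ÷ 16 tbsp/cup × 192 g/cup = 31.5 g
water: 12 oz × 21/8 × 28.35 g/oz ÷ 240 g/cup ≈ 3.7 cup
arborio rice: (2 cup + 7 tbsp = 2.4375 cup) × 21/8 × 200 g/cup ≈ 1279.7 g
vegetable broth: 0.5 L × 21/8 × 1000 mL/L ÷ 240 mL/cup ≈ 5.5 cup
tomato paste: 2 oz × 21/8 × 28.35 g/oz ÷ 262 g/cup ≈ 0.6 cup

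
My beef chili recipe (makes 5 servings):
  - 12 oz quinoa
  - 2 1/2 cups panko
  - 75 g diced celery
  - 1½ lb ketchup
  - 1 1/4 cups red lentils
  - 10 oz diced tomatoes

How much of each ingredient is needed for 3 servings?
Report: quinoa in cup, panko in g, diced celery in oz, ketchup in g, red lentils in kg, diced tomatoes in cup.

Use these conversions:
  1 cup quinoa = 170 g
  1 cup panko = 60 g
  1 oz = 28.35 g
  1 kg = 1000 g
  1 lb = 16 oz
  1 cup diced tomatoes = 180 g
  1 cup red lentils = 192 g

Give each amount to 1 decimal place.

Scaling factor: 3/5 = 0.6.
quinoa: 12 oz × 3/5 × 28.35 g/oz ÷ 170 g/cup ≈ 1.2 cup
panko: 2.5 cup × 3/5 × 60 g/cup = 90.0 g
diced celery: 75 g × 3/5 ÷ 28.35 g/oz ≈ 1.6 oz
ketchup: 1.5 lb × 3/5 × 16 oz/lb × 28.35 g/oz ≈ 408.2 g
red lentils: 1.25 cup × 3/5 × 192 g/cup ÷ 1000 g/kg ≈ 0.1 kg
diced tomatoes: 10 oz × 3/5 × 28.35 g/oz ÷ 180 g/cup ≈ 0.9 cup

quinoa: 1.2 cup; panko: 90.0 g; diced celery: 1.6 oz; ketchup: 408.2 g; red lentils: 0.1 kg; diced tomatoes: 0.9 cup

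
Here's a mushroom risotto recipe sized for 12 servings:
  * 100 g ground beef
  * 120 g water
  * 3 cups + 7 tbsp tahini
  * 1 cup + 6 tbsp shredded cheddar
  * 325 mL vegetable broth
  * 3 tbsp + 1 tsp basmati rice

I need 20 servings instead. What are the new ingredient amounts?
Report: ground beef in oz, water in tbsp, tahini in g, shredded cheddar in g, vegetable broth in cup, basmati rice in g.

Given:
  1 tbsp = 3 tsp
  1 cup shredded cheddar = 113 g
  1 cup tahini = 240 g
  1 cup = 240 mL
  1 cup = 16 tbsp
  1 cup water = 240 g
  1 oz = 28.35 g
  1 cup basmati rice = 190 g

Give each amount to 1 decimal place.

Scaling factor: 20/12 = 5/3.
ground beef: 100 g × 5/3 ÷ 28.35 g/oz ≈ 5.9 oz
water: 120 g × 5/3 ÷ 240 g/cup × 16 tbsp/cup ≈ 13.3 tbsp
tahini: (3 cup + 7 tbsp = 3.4375 cup) × 5/3 × 240 g/cup = 1375.0 g
shredded cheddar: (1 cup + 6 tbsp = 1.375 cup) × 5/3 × 113 g/cup ≈ 259.0 g
vegetable broth: 325 mL × 5/3 ÷ 240 mL/cup ≈ 2.3 cup
basmati rice: (3 tbsp + 1 tsp = 10/3 tbsp) × 5/3 ÷ 16 tbsp/cup × 190 g/cup ≈ 66.0 g

ground beef: 5.9 oz; water: 13.3 tbsp; tahini: 1375.0 g; shredded cheddar: 259.0 g; vegetable broth: 2.3 cup; basmati rice: 66.0 g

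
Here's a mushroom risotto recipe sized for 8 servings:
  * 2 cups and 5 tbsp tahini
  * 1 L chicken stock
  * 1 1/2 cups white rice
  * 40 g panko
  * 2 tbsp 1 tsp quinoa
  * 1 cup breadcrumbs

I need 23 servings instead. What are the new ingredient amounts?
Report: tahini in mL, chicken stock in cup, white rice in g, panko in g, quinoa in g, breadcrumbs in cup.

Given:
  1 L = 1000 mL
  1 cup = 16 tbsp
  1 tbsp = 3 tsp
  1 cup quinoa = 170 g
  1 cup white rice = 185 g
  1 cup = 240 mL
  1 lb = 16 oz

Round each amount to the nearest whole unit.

tahini: 1596 mL; chicken stock: 12 cup; white rice: 798 g; panko: 115 g; quinoa: 71 g; breadcrumbs: 3 cup

Scaling factor: 23/8 = 2.875.
tahini: (2 cup + 5 tbsp = 2.3125 cup) × 23/8 × 240 mL/cup ≈ 1596 mL
chicken stock: 1 L × 23/8 × 1000 mL/L ÷ 240 mL/cup ≈ 12 cup
white rice: 1.5 cup × 23/8 × 185 g/cup ≈ 798 g
panko: 40 g × 23/8 = 115 g
quinoa: (2 tbsp + 1 tsp = 7/3 tbsp) × 23/8 ÷ 16 tbsp/cup × 170 g/cup ≈ 71 g
breadcrumbs: 1 cup × 23/8 ≈ 3 cup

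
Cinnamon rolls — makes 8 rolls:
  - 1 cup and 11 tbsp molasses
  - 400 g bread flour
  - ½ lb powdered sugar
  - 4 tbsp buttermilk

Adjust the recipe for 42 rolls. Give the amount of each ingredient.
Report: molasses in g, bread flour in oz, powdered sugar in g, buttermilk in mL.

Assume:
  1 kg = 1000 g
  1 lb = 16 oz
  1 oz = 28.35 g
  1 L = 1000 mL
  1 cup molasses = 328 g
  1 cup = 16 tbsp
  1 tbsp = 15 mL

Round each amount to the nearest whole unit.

molasses: 2906 g; bread flour: 74 oz; powdered sugar: 1191 g; buttermilk: 315 mL

Scaling factor: 42/8 = 21/4 = 5.25.
molasses: (1 cup + 11 tbsp = 1.6875 cup) × 21/4 × 328 g/cup ≈ 2906 g
bread flour: 400 g × 21/4 ÷ 28.35 g/oz ≈ 74 oz
powdered sugar: 0.5 lb × 21/4 × 16 oz/lb × 28.35 g/oz ≈ 1191 g
buttermilk: 4 tbsp × 21/4 × 15 mL/tbsp = 315 mL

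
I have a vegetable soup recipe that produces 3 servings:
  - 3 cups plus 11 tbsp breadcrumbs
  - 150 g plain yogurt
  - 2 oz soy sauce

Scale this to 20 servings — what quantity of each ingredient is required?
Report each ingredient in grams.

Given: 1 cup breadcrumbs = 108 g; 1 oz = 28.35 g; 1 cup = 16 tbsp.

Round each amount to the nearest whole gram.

Scaling factor: 20/3.
breadcrumbs: (3 cup + 11 tbsp = 3.6875 cup) × 20/3 × 108 g/cup = 2655 g
plain yogurt: 150 g × 20/3 = 1000 g
soy sauce: 2 oz × 20/3 × 28.35 g/oz = 378 g

breadcrumbs: 2655 g; plain yogurt: 1000 g; soy sauce: 378 g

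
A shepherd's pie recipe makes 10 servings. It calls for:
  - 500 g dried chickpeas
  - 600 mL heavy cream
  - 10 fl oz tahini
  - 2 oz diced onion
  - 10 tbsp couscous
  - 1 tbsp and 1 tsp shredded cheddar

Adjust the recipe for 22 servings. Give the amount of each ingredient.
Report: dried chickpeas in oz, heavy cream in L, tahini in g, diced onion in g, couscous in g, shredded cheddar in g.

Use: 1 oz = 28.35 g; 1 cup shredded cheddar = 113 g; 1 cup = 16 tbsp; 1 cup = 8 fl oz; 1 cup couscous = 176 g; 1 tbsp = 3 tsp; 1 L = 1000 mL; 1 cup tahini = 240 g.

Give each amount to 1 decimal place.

Scaling factor: 22/10 = 11/5 = 2.2.
dried chickpeas: 500 g × 11/5 ÷ 28.35 g/oz ≈ 38.8 oz
heavy cream: 600 mL × 11/5 ÷ 1000 mL/L ≈ 1.3 L
tahini: 10 fl oz × 11/5 ÷ 8 fl oz/cup × 240 g/cup = 660.0 g
diced onion: 2 oz × 11/5 × 28.35 g/oz ≈ 124.7 g
couscous: 10 tbsp × 11/5 ÷ 16 tbsp/cup × 176 g/cup = 242.0 g
shredded cheddar: (1 tbsp + 1 tsp = 4/3 tbsp) × 11/5 ÷ 16 tbsp/cup × 113 g/cup ≈ 20.7 g

dried chickpeas: 38.8 oz; heavy cream: 1.3 L; tahini: 660.0 g; diced onion: 124.7 g; couscous: 242.0 g; shredded cheddar: 20.7 g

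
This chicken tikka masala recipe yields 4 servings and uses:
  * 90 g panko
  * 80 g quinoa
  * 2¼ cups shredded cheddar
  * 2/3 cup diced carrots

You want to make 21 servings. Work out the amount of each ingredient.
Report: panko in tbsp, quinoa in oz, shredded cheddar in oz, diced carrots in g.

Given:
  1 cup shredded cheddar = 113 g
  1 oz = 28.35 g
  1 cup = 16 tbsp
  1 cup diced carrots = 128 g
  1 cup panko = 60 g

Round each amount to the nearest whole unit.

panko: 126 tbsp; quinoa: 15 oz; shredded cheddar: 47 oz; diced carrots: 448 g

Scaling factor: 21/4 = 5.25.
panko: 90 g × 21/4 ÷ 60 g/cup × 16 tbsp/cup = 126 tbsp
quinoa: 80 g × 21/4 ÷ 28.35 g/oz ≈ 15 oz
shredded cheddar: 2.25 cup × 21/4 × 113 g/cup ÷ 28.35 g/oz ≈ 47 oz
diced carrots: 2/3 cup × 21/4 × 128 g/cup = 448 g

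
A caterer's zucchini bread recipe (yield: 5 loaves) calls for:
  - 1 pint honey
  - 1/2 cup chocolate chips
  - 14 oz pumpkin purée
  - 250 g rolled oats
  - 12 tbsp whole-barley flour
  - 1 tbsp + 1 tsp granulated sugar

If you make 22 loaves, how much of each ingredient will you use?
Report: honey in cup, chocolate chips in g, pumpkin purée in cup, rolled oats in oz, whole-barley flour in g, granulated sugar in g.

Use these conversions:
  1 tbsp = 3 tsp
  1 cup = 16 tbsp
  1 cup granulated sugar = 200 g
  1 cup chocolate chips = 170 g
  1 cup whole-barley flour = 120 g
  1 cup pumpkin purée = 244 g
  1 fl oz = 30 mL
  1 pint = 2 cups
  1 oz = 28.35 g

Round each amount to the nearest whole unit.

honey: 9 cup; chocolate chips: 374 g; pumpkin purée: 7 cup; rolled oats: 39 oz; whole-barley flour: 396 g; granulated sugar: 73 g

Scaling factor: 22/5 = 4.4.
honey: 1 pint × 22/5 × 2 cup/pint ≈ 9 cup
chocolate chips: 0.5 cup × 22/5 × 170 g/cup = 374 g
pumpkin purée: 14 oz × 22/5 × 28.35 g/oz ÷ 244 g/cup ≈ 7 cup
rolled oats: 250 g × 22/5 ÷ 28.35 g/oz ≈ 39 oz
whole-barley flour: 12 tbsp × 22/5 ÷ 16 tbsp/cup × 120 g/cup = 396 g
granulated sugar: (1 tbsp + 1 tsp = 4/3 tbsp) × 22/5 ÷ 16 tbsp/cup × 200 g/cup ≈ 73 g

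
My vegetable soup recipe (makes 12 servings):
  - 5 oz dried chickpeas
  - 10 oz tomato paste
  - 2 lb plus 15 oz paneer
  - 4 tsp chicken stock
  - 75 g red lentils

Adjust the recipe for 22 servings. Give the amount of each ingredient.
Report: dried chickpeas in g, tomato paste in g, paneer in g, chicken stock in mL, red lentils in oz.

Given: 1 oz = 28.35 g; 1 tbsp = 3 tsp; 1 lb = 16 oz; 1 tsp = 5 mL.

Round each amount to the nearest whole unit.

dried chickpeas: 260 g; tomato paste: 520 g; paneer: 2443 g; chicken stock: 37 mL; red lentils: 5 oz

Scaling factor: 22/12 = 11/6.
dried chickpeas: 5 oz × 11/6 × 28.35 g/oz ≈ 260 g
tomato paste: 10 oz × 11/6 × 28.35 g/oz ≈ 520 g
paneer: (2 lb + 15 oz = 2.9375 lb) × 11/6 × 16 oz/lb × 28.35 g/oz ≈ 2443 g
chicken stock: 4 tsp × 11/6 × 5 mL/tsp ≈ 37 mL
red lentils: 75 g × 11/6 ÷ 28.35 g/oz ≈ 5 oz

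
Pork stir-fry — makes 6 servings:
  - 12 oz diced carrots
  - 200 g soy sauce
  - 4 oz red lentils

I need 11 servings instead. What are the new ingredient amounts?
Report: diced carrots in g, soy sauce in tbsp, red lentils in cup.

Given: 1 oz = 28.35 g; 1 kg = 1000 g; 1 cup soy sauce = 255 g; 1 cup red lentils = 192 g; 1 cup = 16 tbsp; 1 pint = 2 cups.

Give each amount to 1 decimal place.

diced carrots: 623.7 g; soy sauce: 23.0 tbsp; red lentils: 1.1 cup

Scaling factor: 11/6.
diced carrots: 12 oz × 11/6 × 28.35 g/oz = 623.7 g
soy sauce: 200 g × 11/6 ÷ 255 g/cup × 16 tbsp/cup ≈ 23.0 tbsp
red lentils: 4 oz × 11/6 × 28.35 g/oz ÷ 192 g/cup ≈ 1.1 cup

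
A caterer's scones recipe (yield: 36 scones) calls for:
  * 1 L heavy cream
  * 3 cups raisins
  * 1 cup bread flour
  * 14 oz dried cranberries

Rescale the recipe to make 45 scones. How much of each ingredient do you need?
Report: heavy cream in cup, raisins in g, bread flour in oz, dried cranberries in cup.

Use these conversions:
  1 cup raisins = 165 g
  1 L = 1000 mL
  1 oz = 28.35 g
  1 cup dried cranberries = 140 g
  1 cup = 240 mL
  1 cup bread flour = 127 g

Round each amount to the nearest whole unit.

Scaling factor: 45/36 = 5/4 = 1.25.
heavy cream: 1 L × 5/4 × 1000 mL/L ÷ 240 mL/cup ≈ 5 cup
raisins: 3 cup × 5/4 × 165 g/cup ≈ 619 g
bread flour: 1 cup × 5/4 × 127 g/cup ÷ 28.35 g/oz ≈ 6 oz
dried cranberries: 14 oz × 5/4 × 28.35 g/oz ÷ 140 g/cup ≈ 4 cup

heavy cream: 5 cup; raisins: 619 g; bread flour: 6 oz; dried cranberries: 4 cup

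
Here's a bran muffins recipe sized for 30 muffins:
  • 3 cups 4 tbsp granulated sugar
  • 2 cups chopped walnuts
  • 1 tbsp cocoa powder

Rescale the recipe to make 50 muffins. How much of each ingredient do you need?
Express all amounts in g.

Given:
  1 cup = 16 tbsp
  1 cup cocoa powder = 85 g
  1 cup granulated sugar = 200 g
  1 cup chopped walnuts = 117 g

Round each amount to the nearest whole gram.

granulated sugar: 1083 g; chopped walnuts: 390 g; cocoa powder: 9 g

Scaling factor: 50/30 = 5/3.
granulated sugar: (3 cup + 4 tbsp = 3.25 cup) × 5/3 × 200 g/cup ≈ 1083 g
chopped walnuts: 2 cup × 5/3 × 117 g/cup = 390 g
cocoa powder: 1 tbsp × 5/3 ÷ 16 tbsp/cup × 85 g/cup ≈ 9 g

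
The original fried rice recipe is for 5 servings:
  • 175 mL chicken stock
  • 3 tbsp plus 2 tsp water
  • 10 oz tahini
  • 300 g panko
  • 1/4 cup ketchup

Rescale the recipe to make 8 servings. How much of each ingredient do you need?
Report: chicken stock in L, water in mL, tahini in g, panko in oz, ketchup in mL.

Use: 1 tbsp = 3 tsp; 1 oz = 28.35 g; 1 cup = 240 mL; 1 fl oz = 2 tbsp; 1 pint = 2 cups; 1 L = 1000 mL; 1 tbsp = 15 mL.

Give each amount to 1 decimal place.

chicken stock: 0.3 L; water: 88.0 mL; tahini: 453.6 g; panko: 16.9 oz; ketchup: 96.0 mL

Scaling factor: 8/5 = 1.6.
chicken stock: 175 mL × 8/5 ÷ 1000 mL/L ≈ 0.3 L
water: (3 tbsp + 2 tsp = 11/3 tbsp) × 8/5 × 15 mL/tbsp = 88.0 mL
tahini: 10 oz × 8/5 × 28.35 g/oz = 453.6 g
panko: 300 g × 8/5 ÷ 28.35 g/oz ≈ 16.9 oz
ketchup: 0.25 cup × 8/5 × 240 mL/cup = 96.0 mL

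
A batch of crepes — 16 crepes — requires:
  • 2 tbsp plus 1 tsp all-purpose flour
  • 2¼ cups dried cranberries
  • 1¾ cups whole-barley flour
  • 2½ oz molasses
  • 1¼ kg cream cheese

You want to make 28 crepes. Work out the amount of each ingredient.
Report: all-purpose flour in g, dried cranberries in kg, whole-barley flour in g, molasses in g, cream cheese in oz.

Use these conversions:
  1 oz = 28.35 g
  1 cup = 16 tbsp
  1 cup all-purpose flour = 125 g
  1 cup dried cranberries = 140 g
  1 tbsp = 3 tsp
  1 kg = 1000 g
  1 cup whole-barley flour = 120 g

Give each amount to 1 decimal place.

Scaling factor: 28/16 = 7/4 = 1.75.
all-purpose flour: (2 tbsp + 1 tsp = 7/3 tbsp) × 7/4 ÷ 16 tbsp/cup × 125 g/cup ≈ 31.9 g
dried cranberries: 2.25 cup × 7/4 × 140 g/cup ÷ 1000 g/kg ≈ 0.6 kg
whole-barley flour: 1.75 cup × 7/4 × 120 g/cup = 367.5 g
molasses: 2.5 oz × 7/4 × 28.35 g/oz ≈ 124.0 g
cream cheese: 1.25 kg × 7/4 × 1000 g/kg ÷ 28.35 g/oz ≈ 77.2 oz

all-purpose flour: 31.9 g; dried cranberries: 0.6 kg; whole-barley flour: 367.5 g; molasses: 124.0 g; cream cheese: 77.2 oz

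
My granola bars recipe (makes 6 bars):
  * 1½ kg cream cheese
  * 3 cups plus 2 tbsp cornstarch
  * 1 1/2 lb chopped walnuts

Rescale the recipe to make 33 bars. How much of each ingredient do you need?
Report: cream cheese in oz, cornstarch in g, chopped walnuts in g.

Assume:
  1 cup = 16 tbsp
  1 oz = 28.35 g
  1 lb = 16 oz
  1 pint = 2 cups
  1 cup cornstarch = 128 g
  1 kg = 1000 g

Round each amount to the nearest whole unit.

Scaling factor: 33/6 = 11/2 = 5.5.
cream cheese: 1.5 kg × 11/2 × 1000 g/kg ÷ 28.35 g/oz ≈ 291 oz
cornstarch: (3 cup + 2 tbsp = 3.125 cup) × 11/2 × 128 g/cup = 2200 g
chopped walnuts: 1.5 lb × 11/2 × 16 oz/lb × 28.35 g/oz ≈ 3742 g

cream cheese: 291 oz; cornstarch: 2200 g; chopped walnuts: 3742 g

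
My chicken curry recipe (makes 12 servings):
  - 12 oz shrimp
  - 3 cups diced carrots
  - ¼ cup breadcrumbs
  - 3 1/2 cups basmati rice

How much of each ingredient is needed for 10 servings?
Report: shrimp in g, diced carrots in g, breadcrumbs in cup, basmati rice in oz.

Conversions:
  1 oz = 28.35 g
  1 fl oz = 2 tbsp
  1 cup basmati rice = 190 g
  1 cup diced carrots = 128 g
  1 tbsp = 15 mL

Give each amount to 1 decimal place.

Scaling factor: 10/12 = 5/6.
shrimp: 12 oz × 5/6 × 28.35 g/oz = 283.5 g
diced carrots: 3 cup × 5/6 × 128 g/cup = 320.0 g
breadcrumbs: 0.25 cup × 5/6 ≈ 0.2 cup
basmati rice: 3.5 cup × 5/6 × 190 g/cup ÷ 28.35 g/oz ≈ 19.5 oz

shrimp: 283.5 g; diced carrots: 320.0 g; breadcrumbs: 0.2 cup; basmati rice: 19.5 oz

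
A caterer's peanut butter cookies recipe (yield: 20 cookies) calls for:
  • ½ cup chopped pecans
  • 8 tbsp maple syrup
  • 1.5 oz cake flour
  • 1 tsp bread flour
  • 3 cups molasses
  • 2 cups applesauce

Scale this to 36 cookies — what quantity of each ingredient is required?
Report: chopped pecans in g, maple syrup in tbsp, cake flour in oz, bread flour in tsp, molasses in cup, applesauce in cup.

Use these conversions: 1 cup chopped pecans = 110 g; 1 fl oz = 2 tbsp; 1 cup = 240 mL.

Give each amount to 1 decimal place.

Scaling factor: 36/20 = 9/5 = 1.8.
chopped pecans: 0.5 cup × 9/5 × 110 g/cup = 99.0 g
maple syrup: 8 tbsp × 9/5 = 14.4 tbsp
cake flour: 1.5 oz × 9/5 = 2.7 oz
bread flour: 1 tsp × 9/5 = 1.8 tsp
molasses: 3 cup × 9/5 = 5.4 cup
applesauce: 2 cup × 9/5 = 3.6 cup

chopped pecans: 99.0 g; maple syrup: 14.4 tbsp; cake flour: 2.7 oz; bread flour: 1.8 tsp; molasses: 5.4 cup; applesauce: 3.6 cup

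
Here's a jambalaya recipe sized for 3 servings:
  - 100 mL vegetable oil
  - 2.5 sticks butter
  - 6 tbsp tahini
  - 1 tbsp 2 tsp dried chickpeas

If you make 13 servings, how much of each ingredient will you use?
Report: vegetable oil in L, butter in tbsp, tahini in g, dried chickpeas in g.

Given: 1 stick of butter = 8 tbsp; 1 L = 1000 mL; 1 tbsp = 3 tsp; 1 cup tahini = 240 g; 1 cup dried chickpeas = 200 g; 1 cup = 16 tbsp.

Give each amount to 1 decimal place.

vegetable oil: 0.4 L; butter: 86.7 tbsp; tahini: 390.0 g; dried chickpeas: 90.3 g

Scaling factor: 13/3.
vegetable oil: 100 mL × 13/3 ÷ 1000 mL/L ≈ 0.4 L
butter: 2.5 stick × 13/3 × 8 tbsp/stick ≈ 86.7 tbsp
tahini: 6 tbsp × 13/3 ÷ 16 tbsp/cup × 240 g/cup = 390.0 g
dried chickpeas: (1 tbsp + 2 tsp = 5/3 tbsp) × 13/3 ÷ 16 tbsp/cup × 200 g/cup ≈ 90.3 g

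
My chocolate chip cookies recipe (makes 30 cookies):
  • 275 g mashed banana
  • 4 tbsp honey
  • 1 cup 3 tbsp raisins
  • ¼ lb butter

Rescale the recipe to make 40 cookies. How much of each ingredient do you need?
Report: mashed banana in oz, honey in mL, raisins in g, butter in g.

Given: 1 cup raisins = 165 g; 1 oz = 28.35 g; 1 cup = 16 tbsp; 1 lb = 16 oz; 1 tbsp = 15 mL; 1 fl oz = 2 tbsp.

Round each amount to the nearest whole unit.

mashed banana: 13 oz; honey: 80 mL; raisins: 261 g; butter: 151 g

Scaling factor: 40/30 = 4/3.
mashed banana: 275 g × 4/3 ÷ 28.35 g/oz ≈ 13 oz
honey: 4 tbsp × 4/3 × 15 mL/tbsp = 80 mL
raisins: (1 cup + 3 tbsp = 1.1875 cup) × 4/3 × 165 g/cup ≈ 261 g
butter: 0.25 lb × 4/3 × 16 oz/lb × 28.35 g/oz ≈ 151 g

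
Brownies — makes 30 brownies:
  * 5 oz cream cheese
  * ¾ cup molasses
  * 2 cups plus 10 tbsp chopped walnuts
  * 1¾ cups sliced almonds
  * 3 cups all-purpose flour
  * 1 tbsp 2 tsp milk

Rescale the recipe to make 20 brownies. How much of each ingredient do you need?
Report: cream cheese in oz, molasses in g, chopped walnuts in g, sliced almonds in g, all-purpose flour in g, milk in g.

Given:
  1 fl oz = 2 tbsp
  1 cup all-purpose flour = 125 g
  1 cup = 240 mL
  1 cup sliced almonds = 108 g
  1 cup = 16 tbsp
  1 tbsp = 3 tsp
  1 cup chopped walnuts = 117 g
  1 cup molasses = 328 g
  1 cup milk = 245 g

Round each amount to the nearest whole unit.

Scaling factor: 20/30 = 2/3.
cream cheese: 5 oz × 2/3 ≈ 3 oz
molasses: 0.75 cup × 2/3 × 328 g/cup = 164 g
chopped walnuts: (2 cup + 10 tbsp = 2.625 cup) × 2/3 × 117 g/cup ≈ 205 g
sliced almonds: 1.75 cup × 2/3 × 108 g/cup = 126 g
all-purpose flour: 3 cup × 2/3 × 125 g/cup = 250 g
milk: (1 tbsp + 2 tsp = 5/3 tbsp) × 2/3 ÷ 16 tbsp/cup × 245 g/cup ≈ 17 g

cream cheese: 3 oz; molasses: 164 g; chopped walnuts: 205 g; sliced almonds: 126 g; all-purpose flour: 250 g; milk: 17 g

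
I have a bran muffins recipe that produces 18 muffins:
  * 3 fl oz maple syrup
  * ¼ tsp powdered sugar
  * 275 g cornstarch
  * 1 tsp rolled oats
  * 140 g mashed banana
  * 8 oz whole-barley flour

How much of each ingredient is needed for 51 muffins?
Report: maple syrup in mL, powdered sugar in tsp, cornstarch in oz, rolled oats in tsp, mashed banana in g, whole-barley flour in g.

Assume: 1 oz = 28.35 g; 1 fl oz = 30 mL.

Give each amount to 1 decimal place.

Scaling factor: 51/18 = 17/6.
maple syrup: 3 fl oz × 17/6 × 30 mL/fl oz = 255.0 mL
powdered sugar: 0.25 tsp × 17/6 ≈ 0.7 tsp
cornstarch: 275 g × 17/6 ÷ 28.35 g/oz ≈ 27.5 oz
rolled oats: 1 tsp × 17/6 ≈ 2.8 tsp
mashed banana: 140 g × 17/6 ≈ 396.7 g
whole-barley flour: 8 oz × 17/6 × 28.35 g/oz = 642.6 g

maple syrup: 255.0 mL; powdered sugar: 0.7 tsp; cornstarch: 27.5 oz; rolled oats: 2.8 tsp; mashed banana: 396.7 g; whole-barley flour: 642.6 g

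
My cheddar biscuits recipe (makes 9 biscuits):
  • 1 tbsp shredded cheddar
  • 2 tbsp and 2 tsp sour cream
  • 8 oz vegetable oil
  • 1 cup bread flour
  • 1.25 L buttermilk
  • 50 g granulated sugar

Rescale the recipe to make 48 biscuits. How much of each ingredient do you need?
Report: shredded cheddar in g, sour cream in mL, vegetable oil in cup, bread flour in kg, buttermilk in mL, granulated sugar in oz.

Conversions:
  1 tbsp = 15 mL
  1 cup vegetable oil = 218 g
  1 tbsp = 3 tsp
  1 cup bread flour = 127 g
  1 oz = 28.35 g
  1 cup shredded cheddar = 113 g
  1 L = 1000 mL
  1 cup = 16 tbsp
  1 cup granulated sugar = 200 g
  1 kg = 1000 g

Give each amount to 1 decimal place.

shredded cheddar: 37.7 g; sour cream: 213.3 mL; vegetable oil: 5.5 cup; bread flour: 0.7 kg; buttermilk: 6666.7 mL; granulated sugar: 9.4 oz

Scaling factor: 48/9 = 16/3.
shredded cheddar: 1 tbsp × 16/3 ÷ 16 tbsp/cup × 113 g/cup ≈ 37.7 g
sour cream: (2 tbsp + 2 tsp = 8/3 tbsp) × 16/3 × 15 mL/tbsp ≈ 213.3 mL
vegetable oil: 8 oz × 16/3 × 28.35 g/oz ÷ 218 g/cup ≈ 5.5 cup
bread flour: 1 cup × 16/3 × 127 g/cup ÷ 1000 g/kg ≈ 0.7 kg
buttermilk: 1.25 L × 16/3 × 1000 mL/L ≈ 6666.7 mL
granulated sugar: 50 g × 16/3 ÷ 28.35 g/oz ≈ 9.4 oz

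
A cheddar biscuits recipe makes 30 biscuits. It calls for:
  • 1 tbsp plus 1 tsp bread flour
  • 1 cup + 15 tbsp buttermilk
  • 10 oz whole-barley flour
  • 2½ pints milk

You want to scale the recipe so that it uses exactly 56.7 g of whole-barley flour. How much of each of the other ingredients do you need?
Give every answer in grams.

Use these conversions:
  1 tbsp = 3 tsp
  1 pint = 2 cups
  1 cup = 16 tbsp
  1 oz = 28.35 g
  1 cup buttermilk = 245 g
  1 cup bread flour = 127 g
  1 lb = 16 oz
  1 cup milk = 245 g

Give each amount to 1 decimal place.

The original recipe has 283.5 g of whole-barley flour, so the scaling factor is 56.7 ÷ 283.5 = 1/5 = 0.2.
bread flour: (1 tbsp + 1 tsp = 4/3 tbsp) × 1/5 ÷ 16 tbsp/cup × 127 g/cup ≈ 2.1 g
buttermilk: (1 cup + 15 tbsp = 1.9375 cup) × 1/5 × 245 g/cup ≈ 94.9 g
milk: 2.5 pint × 1/5 × 2 cup/pint × 245 g/cup = 245.0 g

bread flour: 2.1 g; buttermilk: 94.9 g; milk: 245.0 g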